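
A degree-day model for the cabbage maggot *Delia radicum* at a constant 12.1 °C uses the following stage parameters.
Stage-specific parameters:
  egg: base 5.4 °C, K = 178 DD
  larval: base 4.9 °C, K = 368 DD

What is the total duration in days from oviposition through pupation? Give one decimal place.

egg: 178 / (12.1 − 5.4) = 178 / 6.7 = 26.567 d.
larval: 368 / (12.1 − 4.9) = 368 / 7.2 = 51.111 d.
Sum = 77.678 ≈ 77.7 days.

77.7 days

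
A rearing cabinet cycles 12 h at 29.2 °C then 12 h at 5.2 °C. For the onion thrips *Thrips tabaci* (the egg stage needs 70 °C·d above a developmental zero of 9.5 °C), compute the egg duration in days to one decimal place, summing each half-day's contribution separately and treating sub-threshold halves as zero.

Day half: max(0, 29.2 − 9.5) × 0.5 = 19.7 × 0.5 = 9.85 DD.
Night half: max(0, 5.2 − 9.5) × 0.5 = 0.0 × 0.5 = 0.00 DD.
Per 24 h: 9.85 DD/day.
Duration = 70 / 9.85 = 7.107 ≈ 7.1 days.

7.1 days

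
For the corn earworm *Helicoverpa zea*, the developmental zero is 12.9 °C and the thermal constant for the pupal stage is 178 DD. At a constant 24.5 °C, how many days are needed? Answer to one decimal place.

15.3 days

Daily accumulation = 24.5 − 12.9 = 11.6 DD/day.
Duration = 178 / 11.6 = 15.345 ≈ 15.3 days.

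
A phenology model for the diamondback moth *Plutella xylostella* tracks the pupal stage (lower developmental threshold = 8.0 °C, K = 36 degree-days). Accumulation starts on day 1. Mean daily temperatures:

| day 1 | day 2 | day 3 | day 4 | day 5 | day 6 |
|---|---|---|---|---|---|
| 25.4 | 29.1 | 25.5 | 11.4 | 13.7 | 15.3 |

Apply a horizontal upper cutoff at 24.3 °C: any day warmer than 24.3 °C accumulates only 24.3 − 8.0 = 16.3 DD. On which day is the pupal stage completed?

Daily DD above 8.0 °C (capped at 16.3): 16.3, 16.3, 16.3, 3.4, 5.7, 7.3.
Cumulative: 16.3, 32.6, 48.9, 52.3, 58.0, 65.3.
The total first reaches 36 DD on day 3.

day 3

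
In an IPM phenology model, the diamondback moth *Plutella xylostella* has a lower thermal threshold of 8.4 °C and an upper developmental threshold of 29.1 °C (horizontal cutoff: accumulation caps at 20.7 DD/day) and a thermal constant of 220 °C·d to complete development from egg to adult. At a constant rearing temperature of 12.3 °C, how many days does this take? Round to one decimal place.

Daily accumulation = 12.3 − 8.4 = 3.9 DD/day.
Duration = 220 / 3.9 = 56.410 ≈ 56.4 days.

56.4 days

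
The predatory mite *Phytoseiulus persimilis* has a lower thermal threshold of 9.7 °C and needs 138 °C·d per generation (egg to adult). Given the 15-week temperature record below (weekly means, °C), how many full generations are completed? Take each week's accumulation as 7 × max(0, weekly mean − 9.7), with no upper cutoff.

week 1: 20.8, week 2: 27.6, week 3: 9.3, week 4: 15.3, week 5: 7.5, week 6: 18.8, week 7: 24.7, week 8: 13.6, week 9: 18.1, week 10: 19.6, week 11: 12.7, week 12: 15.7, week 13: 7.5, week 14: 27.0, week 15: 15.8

Weekly DD (7 × max(0, T̄ − 9.7)): 77.7, 125.3, 0.0, 39.2, 0.0, 63.7, 105.0, 27.3, 58.8, 69.3, 21.0, 42.0, 0.0, 121.1, 42.7.
Season total = 793.1 DD.
Complete generations = ⌊793.1 / 138⌋ = 5.

5 generations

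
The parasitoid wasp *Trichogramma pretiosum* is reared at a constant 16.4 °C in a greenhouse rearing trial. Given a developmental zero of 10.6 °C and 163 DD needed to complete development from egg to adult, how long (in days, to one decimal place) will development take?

28.1 days

Daily accumulation = 16.4 − 10.6 = 5.8 DD/day.
Duration = 163 / 5.8 = 28.103 ≈ 28.1 days.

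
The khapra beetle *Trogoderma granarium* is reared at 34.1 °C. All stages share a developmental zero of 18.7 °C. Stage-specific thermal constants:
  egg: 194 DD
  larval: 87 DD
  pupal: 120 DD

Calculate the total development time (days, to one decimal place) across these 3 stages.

26.0 days

Daily accumulation at 34.1 °C = 34.1 − 18.7 = 15.4 DD/day.
Total K = 194 + 87 + 120 = 401 DD.
Total duration = 401 / 15.4 = 26.039 ≈ 26.0 days.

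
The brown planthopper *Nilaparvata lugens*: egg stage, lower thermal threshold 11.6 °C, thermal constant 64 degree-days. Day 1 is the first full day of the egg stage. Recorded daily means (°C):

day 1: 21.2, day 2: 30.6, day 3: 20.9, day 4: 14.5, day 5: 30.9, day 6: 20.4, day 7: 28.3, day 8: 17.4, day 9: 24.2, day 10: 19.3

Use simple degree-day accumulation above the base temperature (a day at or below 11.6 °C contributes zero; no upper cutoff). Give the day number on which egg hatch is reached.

Daily DD above 11.6 °C: 9.6, 19.0, 9.3, 2.9, 19.3, 8.8, 16.7, 5.8, 12.6, 7.7.
Cumulative: 9.6, 28.6, 37.9, 40.8, 60.1, 68.9, 85.6, 91.4, 104.0, 111.7.
The total first reaches 64 DD on day 6.

day 6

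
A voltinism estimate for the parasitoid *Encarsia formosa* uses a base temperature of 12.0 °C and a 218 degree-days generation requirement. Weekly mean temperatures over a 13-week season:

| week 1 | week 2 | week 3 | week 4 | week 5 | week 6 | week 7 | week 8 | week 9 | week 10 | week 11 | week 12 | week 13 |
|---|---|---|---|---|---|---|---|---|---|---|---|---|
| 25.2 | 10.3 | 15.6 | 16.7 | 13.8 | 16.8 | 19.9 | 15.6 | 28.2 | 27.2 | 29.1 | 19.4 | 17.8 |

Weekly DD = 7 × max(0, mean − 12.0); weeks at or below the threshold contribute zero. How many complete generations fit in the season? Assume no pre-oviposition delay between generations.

3 generations

Weekly DD (7 × max(0, T̄ − 12.0)): 92.4, 0.0, 25.2, 32.9, 12.6, 33.6, 55.3, 25.2, 113.4, 106.4, 119.7, 51.8, 40.6.
Season total = 709.1 DD.
Complete generations = ⌊709.1 / 218⌋ = 3.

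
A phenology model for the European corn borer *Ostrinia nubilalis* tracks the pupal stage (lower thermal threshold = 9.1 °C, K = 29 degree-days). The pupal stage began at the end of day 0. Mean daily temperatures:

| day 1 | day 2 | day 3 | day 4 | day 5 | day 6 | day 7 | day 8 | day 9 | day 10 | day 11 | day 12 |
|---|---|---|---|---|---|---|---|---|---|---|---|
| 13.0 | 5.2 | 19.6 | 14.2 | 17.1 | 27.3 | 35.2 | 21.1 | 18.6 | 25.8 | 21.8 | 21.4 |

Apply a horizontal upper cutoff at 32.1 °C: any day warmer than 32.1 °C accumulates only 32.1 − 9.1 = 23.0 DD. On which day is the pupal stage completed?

day 6

Daily DD above 9.1 °C (capped at 23.0): 3.9, 0.0, 10.5, 5.1, 8.0, 18.2, 23.0, 12.0, 9.5, 16.7, 12.7, 12.3.
Cumulative: 3.9, 3.9, 14.4, 19.5, 27.5, 45.7, 68.7, 80.7, 90.2, 106.9, 119.6, 131.9.
The total first reaches 29 DD on day 6.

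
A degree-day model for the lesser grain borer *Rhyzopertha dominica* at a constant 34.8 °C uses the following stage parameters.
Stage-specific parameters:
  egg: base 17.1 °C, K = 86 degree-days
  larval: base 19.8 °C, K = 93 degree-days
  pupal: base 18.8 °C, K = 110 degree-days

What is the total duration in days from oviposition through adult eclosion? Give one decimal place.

17.9 days

egg: 86 / (34.8 − 17.1) = 86 / 17.7 = 4.859 d.
larval: 93 / (34.8 − 19.8) = 93 / 15.0 = 6.200 d.
pupal: 110 / (34.8 − 18.8) = 110 / 16.0 = 6.875 d.
Sum = 17.934 ≈ 17.9 days.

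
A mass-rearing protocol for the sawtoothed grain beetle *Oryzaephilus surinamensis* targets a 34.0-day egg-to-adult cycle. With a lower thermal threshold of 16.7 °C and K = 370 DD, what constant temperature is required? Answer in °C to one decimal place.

27.6 °C

Required daily accumulation = 370 / 34.0 = 10.882 DD/day.
T = T_base + 10.882 = 16.7 + 10.882 = 27.582 ≈ 27.6 °C.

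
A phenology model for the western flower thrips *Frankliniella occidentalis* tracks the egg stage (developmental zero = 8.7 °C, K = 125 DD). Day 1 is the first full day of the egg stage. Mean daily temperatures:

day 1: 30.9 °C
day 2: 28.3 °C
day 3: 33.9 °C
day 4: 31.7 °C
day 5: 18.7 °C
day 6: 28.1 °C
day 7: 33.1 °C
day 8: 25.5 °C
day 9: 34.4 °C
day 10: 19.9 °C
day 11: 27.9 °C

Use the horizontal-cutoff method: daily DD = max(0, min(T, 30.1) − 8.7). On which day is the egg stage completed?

Daily DD above 8.7 °C (capped at 21.4): 21.4, 19.6, 21.4, 21.4, 10.0, 19.4, 21.4, 16.8, 21.4, 11.2, 19.2.
Cumulative: 21.4, 41.0, 62.4, 83.8, 93.8, 113.2, 134.6, 151.4, 172.8, 184.0, 203.2.
The total first reaches 125 DD on day 7.

day 7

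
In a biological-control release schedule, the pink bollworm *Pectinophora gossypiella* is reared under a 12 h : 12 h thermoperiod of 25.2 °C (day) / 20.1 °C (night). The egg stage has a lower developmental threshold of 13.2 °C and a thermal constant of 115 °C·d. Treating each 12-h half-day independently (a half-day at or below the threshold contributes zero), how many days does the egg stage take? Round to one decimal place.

Day half: max(0, 25.2 − 13.2) × 0.5 = 12.0 × 0.5 = 6.00 DD.
Night half: max(0, 20.1 − 13.2) × 0.5 = 6.9 × 0.5 = 3.45 DD.
Per 24 h: 9.45 DD/day.
Duration = 115 / 9.45 = 12.169 ≈ 12.2 days.

12.2 days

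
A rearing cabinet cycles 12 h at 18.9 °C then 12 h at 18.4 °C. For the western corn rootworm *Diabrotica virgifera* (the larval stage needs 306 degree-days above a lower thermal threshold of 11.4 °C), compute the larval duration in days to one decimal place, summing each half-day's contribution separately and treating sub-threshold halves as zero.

Day half: max(0, 18.9 − 11.4) × 0.5 = 7.5 × 0.5 = 3.75 DD.
Night half: max(0, 18.4 − 11.4) × 0.5 = 7.0 × 0.5 = 3.50 DD.
Per 24 h: 7.25 DD/day.
Duration = 306 / 7.25 = 42.207 ≈ 42.2 days.

42.2 days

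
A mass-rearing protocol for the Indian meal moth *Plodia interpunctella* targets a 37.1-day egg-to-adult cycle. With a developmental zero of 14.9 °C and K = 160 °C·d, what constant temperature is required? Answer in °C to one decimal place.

19.2 °C

Required daily accumulation = 160 / 37.1 = 4.313 DD/day.
T = T_base + 4.313 = 14.9 + 4.313 = 19.213 ≈ 19.2 °C.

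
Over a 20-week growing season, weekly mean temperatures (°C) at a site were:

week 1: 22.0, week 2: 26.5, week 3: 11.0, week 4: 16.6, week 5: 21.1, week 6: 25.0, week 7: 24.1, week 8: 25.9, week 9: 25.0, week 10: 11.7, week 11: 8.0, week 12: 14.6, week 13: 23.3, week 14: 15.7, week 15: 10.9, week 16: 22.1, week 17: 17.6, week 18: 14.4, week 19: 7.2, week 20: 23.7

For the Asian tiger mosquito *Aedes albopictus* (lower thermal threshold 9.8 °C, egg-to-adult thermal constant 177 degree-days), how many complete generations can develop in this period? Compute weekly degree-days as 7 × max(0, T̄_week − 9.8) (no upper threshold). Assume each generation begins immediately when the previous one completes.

6 generations

Weekly DD (7 × max(0, T̄ − 9.8)): 85.4, 116.9, 8.4, 47.6, 79.1, 106.4, 100.1, 112.7, 106.4, 13.3, 0.0, 33.6, 94.5, 41.3, 7.7, 86.1, 54.6, 32.2, 0.0, 97.3.
Season total = 1223.6 DD.
Complete generations = ⌊1223.6 / 177⌋ = 6.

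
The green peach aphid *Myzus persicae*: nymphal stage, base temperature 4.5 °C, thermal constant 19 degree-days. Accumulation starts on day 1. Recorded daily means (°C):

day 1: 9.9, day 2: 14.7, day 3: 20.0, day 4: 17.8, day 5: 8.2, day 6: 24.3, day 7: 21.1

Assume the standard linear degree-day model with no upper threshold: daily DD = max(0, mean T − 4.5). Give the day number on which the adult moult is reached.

Daily DD above 4.5 °C: 5.4, 10.2, 15.5, 13.3, 3.7, 19.8, 16.6.
Cumulative: 5.4, 15.6, 31.1, 44.4, 48.1, 67.9, 84.5.
The total first reaches 19 DD on day 3.

day 3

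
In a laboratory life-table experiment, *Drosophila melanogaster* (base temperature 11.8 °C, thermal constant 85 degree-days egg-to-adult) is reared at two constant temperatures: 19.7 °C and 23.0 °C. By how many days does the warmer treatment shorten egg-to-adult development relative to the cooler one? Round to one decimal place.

At 19.7 °C: 85 / (19.7 − 11.8) = 85 / 7.9 = 10.759 d.
At 23.0 °C: 85 / (23.0 − 11.8) = 85 / 11.2 = 7.589 d.
Difference = |10.759 − 7.589| = 3.170 ≈ 3.2 days.

3.2 days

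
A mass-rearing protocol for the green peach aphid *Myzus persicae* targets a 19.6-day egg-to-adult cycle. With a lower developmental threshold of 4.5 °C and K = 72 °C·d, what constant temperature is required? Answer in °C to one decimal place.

Required daily accumulation = 72 / 19.6 = 3.673 DD/day.
T = T_base + 3.673 = 4.5 + 3.673 = 8.173 ≈ 8.2 °C.

8.2 °C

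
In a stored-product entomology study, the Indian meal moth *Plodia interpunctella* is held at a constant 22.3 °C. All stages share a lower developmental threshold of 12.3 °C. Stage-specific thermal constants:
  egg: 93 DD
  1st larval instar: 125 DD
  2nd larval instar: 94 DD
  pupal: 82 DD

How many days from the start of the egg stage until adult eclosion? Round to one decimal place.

39.4 days

Daily accumulation at 22.3 °C = 22.3 − 12.3 = 10.0 DD/day.
Total K = 93 + 125 + 94 + 82 = 394 DD.
Total duration = 394 / 10.0 = 39.400 ≈ 39.4 days.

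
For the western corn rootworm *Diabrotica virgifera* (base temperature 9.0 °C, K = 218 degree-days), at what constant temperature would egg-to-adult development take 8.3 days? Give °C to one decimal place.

Required daily accumulation = 218 / 8.3 = 26.265 DD/day.
T = T_base + 26.265 = 9.0 + 26.265 = 35.265 ≈ 35.3 °C.

35.3 °C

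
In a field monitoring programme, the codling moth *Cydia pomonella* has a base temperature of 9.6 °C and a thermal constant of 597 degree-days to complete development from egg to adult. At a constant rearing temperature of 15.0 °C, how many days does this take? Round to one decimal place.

110.6 days

Daily accumulation = 15.0 − 9.6 = 5.4 DD/day.
Duration = 597 / 5.4 = 110.556 ≈ 110.6 days.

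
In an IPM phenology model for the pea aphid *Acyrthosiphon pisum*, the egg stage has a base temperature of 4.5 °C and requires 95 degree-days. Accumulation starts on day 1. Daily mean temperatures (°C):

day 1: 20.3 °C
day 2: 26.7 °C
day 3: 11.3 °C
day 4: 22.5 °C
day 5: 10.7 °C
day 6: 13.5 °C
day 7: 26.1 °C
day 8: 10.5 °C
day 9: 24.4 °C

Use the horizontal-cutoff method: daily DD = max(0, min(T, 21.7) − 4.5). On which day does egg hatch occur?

Daily DD above 4.5 °C (capped at 17.2): 15.8, 17.2, 6.8, 17.2, 6.2, 9.0, 17.2, 6.0, 17.2.
Cumulative: 15.8, 33.0, 39.8, 57.0, 63.2, 72.2, 89.4, 95.4, 112.6.
The total first reaches 95 DD on day 8.

day 8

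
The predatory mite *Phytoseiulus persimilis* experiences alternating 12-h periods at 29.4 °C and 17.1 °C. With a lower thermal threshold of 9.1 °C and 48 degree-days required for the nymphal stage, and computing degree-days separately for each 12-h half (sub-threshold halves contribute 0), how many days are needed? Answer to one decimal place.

3.4 days

Day half: max(0, 29.4 − 9.1) × 0.5 = 20.3 × 0.5 = 10.15 DD.
Night half: max(0, 17.1 − 9.1) × 0.5 = 8.0 × 0.5 = 4.00 DD.
Per 24 h: 14.15 DD/day.
Duration = 48 / 14.15 = 3.392 ≈ 3.4 days.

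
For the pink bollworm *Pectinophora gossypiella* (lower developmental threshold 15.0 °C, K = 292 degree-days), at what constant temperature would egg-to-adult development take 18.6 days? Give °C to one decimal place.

30.7 °C

Required daily accumulation = 292 / 18.6 = 15.699 DD/day.
T = T_base + 15.699 = 15.0 + 15.699 = 30.699 ≈ 30.7 °C.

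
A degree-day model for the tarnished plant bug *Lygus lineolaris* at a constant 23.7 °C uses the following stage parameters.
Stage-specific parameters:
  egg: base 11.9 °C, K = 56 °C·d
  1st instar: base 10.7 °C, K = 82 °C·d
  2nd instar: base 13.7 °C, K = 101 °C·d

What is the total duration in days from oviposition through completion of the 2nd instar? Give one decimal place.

egg: 56 / (23.7 − 11.9) = 56 / 11.8 = 4.746 d.
1st instar: 82 / (23.7 − 10.7) = 82 / 13.0 = 6.308 d.
2nd instar: 101 / (23.7 − 13.7) = 101 / 10.0 = 10.100 d.
Sum = 21.153 ≈ 21.2 days.

21.2 days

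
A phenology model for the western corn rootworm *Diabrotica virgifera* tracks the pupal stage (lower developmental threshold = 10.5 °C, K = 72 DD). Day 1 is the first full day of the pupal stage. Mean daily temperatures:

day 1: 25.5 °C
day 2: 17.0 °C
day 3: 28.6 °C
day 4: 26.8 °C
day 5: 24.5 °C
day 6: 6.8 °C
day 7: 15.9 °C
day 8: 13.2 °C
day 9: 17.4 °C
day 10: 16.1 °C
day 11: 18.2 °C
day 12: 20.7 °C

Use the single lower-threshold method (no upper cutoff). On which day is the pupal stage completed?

day 7

Daily DD above 10.5 °C: 15.0, 6.5, 18.1, 16.3, 14.0, 0.0, 5.4, 2.7, 6.9, 5.6, 7.7, 10.2.
Cumulative: 15.0, 21.5, 39.6, 55.9, 69.9, 69.9, 75.3, 78.0, 84.9, 90.5, 98.2, 108.4.
The total first reaches 72 DD on day 7.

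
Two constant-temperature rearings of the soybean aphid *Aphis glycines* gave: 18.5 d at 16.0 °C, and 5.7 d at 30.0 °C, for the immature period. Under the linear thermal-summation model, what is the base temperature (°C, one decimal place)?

9.8 °C

Equal thermal constants: D₁(T₁ − T_b) = D₂(T₂ − T_b).
18.5·(16.0 − T_b) = 5.7·(30.0 − T_b)
T_b = (18.5·16.0 − 5.7·30.0) / (18.5 − 5.7) = 125.00 / 12.8 = 9.766 °C ≈ 9.8 °C.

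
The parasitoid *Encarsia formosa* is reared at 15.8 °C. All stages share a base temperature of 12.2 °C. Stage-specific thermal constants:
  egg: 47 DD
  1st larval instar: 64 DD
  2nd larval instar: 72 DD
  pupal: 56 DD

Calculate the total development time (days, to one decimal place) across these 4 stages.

66.4 days

Daily accumulation at 15.8 °C = 15.8 − 12.2 = 3.6 DD/day.
Total K = 47 + 64 + 72 + 56 = 239 DD.
Total duration = 239 / 3.6 = 66.389 ≈ 66.4 days.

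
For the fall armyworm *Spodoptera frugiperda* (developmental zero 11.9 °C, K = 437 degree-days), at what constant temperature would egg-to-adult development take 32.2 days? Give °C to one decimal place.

Required daily accumulation = 437 / 32.2 = 13.571 DD/day.
T = T_base + 13.571 = 11.9 + 13.571 = 25.471 ≈ 25.5 °C.

25.5 °C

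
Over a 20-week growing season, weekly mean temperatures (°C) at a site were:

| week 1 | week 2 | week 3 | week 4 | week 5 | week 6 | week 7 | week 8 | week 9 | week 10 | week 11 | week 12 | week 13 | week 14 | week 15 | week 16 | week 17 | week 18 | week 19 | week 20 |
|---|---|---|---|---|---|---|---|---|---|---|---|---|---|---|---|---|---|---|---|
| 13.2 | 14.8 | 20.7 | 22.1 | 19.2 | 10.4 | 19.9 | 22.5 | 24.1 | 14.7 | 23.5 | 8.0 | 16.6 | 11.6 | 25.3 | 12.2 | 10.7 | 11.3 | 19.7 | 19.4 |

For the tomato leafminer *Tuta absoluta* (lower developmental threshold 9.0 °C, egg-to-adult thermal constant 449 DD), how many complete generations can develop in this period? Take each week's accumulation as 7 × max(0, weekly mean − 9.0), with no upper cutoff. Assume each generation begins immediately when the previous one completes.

2 generations

Weekly DD (7 × max(0, T̄ − 9.0)): 29.4, 40.6, 81.9, 91.7, 71.4, 9.8, 76.3, 94.5, 105.7, 39.9, 101.5, 0.0, 53.2, 18.2, 114.1, 22.4, 11.9, 16.1, 74.9, 72.8.
Season total = 1126.3 DD.
Complete generations = ⌊1126.3 / 449⌋ = 2.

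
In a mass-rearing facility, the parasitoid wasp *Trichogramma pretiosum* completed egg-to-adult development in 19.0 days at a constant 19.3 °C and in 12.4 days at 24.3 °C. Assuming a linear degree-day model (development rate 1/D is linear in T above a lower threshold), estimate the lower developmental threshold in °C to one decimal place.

Linear rate model ⇒ the product D·(T − T_b) is constant across temperatures.
19.0·(19.3 − T_b) = 12.4·(24.3 − T_b)
T_b = (19.0·19.3 − 12.4·24.3) / (19.0 − 12.4) = 65.38 / 6.6 = 9.906 °C ≈ 9.9 °C.

9.9 °C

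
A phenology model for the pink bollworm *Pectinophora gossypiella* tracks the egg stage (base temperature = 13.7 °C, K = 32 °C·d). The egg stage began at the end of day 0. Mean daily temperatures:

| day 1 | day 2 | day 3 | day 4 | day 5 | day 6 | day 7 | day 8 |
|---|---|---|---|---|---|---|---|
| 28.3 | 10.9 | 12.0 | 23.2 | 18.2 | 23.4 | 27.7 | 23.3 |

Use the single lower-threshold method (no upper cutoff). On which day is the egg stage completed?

day 6

Daily DD above 13.7 °C: 14.6, 0.0, 0.0, 9.5, 4.5, 9.7, 14.0, 9.6.
Cumulative: 14.6, 14.6, 14.6, 24.1, 28.6, 38.3, 52.3, 61.9.
The total first reaches 32 DD on day 6.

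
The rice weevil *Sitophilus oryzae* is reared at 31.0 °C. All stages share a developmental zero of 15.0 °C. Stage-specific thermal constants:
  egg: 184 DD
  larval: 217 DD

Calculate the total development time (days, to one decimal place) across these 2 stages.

Daily accumulation at 31.0 °C = 31.0 − 15.0 = 16.0 DD/day.
Total K = 184 + 217 = 401 DD.
Total duration = 401 / 16.0 = 25.062 ≈ 25.1 days.

25.1 days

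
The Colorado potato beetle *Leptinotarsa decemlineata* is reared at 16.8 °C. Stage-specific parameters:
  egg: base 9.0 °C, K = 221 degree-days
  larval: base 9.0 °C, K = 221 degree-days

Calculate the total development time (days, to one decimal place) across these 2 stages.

egg: 221 / (16.8 − 9.0) = 221 / 7.8 = 28.333 d.
larval: 221 / (16.8 − 9.0) = 221 / 7.8 = 28.333 d.
Sum = 56.667 ≈ 56.7 days.

56.7 days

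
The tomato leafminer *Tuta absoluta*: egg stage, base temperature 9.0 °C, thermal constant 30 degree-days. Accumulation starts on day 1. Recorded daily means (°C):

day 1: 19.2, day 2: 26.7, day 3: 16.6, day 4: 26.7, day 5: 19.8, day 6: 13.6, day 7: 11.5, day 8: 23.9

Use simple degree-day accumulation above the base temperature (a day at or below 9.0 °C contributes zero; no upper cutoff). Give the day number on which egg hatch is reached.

Daily DD above 9.0 °C: 10.2, 17.7, 7.6, 17.7, 10.8, 4.6, 2.5, 14.9.
Cumulative: 10.2, 27.9, 35.5, 53.2, 64.0, 68.6, 71.1, 86.0.
The total first reaches 30 DD on day 3.

day 3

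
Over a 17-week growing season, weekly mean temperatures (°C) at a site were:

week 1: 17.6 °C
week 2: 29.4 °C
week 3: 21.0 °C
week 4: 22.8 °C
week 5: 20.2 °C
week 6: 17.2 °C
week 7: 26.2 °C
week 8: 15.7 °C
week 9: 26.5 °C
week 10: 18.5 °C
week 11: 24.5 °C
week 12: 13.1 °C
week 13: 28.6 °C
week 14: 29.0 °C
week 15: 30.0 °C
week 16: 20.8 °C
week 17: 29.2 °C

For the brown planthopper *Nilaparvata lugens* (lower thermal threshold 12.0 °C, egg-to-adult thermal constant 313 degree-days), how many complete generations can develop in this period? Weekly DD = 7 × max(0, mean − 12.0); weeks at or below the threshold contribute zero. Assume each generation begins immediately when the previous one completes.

4 generations

Weekly DD (7 × max(0, T̄ − 12.0)): 39.2, 121.8, 63.0, 75.6, 57.4, 36.4, 99.4, 25.9, 101.5, 45.5, 87.5, 7.7, 116.2, 119.0, 126.0, 61.6, 120.4.
Season total = 1304.1 DD.
Complete generations = ⌊1304.1 / 313⌋ = 4.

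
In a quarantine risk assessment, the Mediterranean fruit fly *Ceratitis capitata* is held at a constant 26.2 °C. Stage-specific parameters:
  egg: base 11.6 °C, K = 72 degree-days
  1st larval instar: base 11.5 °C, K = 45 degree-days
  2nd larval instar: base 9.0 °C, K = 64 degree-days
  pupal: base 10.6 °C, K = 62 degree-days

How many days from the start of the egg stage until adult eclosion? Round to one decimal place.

15.7 days

egg: 72 / (26.2 − 11.6) = 72 / 14.6 = 4.932 d.
1st larval instar: 45 / (26.2 − 11.5) = 45 / 14.7 = 3.061 d.
2nd larval instar: 64 / (26.2 − 9.0) = 64 / 17.2 = 3.721 d.
pupal: 62 / (26.2 − 10.6) = 62 / 15.6 = 3.974 d.
Sum = 15.688 ≈ 15.7 days.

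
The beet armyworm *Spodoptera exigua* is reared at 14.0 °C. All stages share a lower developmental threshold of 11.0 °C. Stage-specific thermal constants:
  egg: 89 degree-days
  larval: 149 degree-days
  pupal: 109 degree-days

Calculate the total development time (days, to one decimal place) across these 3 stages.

115.7 days

Daily accumulation at 14.0 °C = 14.0 − 11.0 = 3.0 DD/day.
Total K = 89 + 149 + 109 = 347 DD.
Total duration = 347 / 3.0 = 115.667 ≈ 115.7 days.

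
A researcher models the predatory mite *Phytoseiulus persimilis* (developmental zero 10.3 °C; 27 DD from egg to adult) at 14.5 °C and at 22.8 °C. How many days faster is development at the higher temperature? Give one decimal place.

At 14.5 °C: 27 / (14.5 − 10.3) = 27 / 4.2 = 6.429 d.
At 22.8 °C: 27 / (22.8 − 10.3) = 27 / 12.5 = 2.160 d.
Difference = |6.429 − 2.160| = 4.269 ≈ 4.3 days.

4.3 days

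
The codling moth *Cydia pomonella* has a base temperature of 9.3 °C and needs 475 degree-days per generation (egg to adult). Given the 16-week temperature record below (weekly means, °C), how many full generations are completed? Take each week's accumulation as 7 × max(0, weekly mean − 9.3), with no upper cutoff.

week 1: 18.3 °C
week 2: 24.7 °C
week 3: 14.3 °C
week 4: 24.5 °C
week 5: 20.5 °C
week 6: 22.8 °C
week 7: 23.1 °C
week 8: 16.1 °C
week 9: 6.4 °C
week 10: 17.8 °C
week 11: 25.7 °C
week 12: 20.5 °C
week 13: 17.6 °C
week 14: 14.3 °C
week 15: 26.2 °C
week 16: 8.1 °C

Weekly DD (7 × max(0, T̄ − 9.3)): 63.0, 107.8, 35.0, 106.4, 78.4, 94.5, 96.6, 47.6, 0.0, 59.5, 114.8, 78.4, 58.1, 35.0, 118.3, 0.0.
Season total = 1093.4 DD.
Complete generations = ⌊1093.4 / 475⌋ = 2.

2 generations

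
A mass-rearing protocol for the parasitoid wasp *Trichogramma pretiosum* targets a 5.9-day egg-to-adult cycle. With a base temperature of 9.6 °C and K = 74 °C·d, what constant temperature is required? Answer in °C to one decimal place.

Required daily accumulation = 74 / 5.9 = 12.542 DD/day.
T = T_base + 12.542 = 9.6 + 12.542 = 22.142 ≈ 22.1 °C.

22.1 °C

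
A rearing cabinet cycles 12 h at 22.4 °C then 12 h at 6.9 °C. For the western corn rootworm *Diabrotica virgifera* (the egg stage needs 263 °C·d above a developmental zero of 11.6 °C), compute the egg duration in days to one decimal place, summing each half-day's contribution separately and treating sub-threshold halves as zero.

48.7 days

Day half: max(0, 22.4 − 11.6) × 0.5 = 10.8 × 0.5 = 5.40 DD.
Night half: max(0, 6.9 − 11.6) × 0.5 = 0.0 × 0.5 = 0.00 DD.
Per 24 h: 5.40 DD/day.
Duration = 263 / 5.40 = 48.704 ≈ 48.7 days.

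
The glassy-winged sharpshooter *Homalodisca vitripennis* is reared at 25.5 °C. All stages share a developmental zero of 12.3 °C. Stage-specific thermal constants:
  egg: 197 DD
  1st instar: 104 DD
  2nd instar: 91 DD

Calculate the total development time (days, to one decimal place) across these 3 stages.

Daily accumulation at 25.5 °C = 25.5 − 12.3 = 13.2 DD/day.
Total K = 197 + 104 + 91 = 392 DD.
Total duration = 392 / 13.2 = 29.697 ≈ 29.7 days.

29.7 days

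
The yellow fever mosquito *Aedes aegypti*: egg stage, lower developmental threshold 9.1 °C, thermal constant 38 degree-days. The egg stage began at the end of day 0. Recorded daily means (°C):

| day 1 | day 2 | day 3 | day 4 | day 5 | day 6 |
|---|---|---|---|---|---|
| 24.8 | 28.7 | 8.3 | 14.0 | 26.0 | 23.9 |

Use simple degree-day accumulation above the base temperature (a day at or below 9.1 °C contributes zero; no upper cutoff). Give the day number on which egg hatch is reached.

day 4

Daily DD above 9.1 °C: 15.7, 19.6, 0.0, 4.9, 16.9, 14.8.
Cumulative: 15.7, 35.3, 35.3, 40.2, 57.1, 71.9.
The total first reaches 38 DD on day 4.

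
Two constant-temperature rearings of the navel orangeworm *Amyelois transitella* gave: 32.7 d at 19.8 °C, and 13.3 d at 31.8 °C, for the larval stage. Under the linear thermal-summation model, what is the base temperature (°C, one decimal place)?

11.6 °C

Under the model K = D·(T − T_b), so D₁·(T₁ − T_b) = D₂·(T₂ − T_b).
32.7·(19.8 − T_b) = 13.3·(31.8 − T_b)
T_b = (32.7·19.8 − 13.3·31.8) / (32.7 − 13.3) = 224.52 / 19.4 = 11.573 °C ≈ 11.6 °C.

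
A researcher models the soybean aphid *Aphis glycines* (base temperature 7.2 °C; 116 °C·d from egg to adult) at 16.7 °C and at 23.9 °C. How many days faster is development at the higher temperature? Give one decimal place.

5.3 days

At 16.7 °C: 116 / (16.7 − 7.2) = 116 / 9.5 = 12.211 d.
At 23.9 °C: 116 / (23.9 − 7.2) = 116 / 16.7 = 6.946 d.
Difference = |12.211 − 6.946| = 5.264 ≈ 5.3 days.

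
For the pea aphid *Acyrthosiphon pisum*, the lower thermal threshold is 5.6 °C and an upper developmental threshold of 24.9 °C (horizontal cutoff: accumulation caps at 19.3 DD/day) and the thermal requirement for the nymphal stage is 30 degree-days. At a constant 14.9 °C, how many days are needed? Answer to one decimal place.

3.2 days

Daily accumulation = 14.9 − 5.6 = 9.3 DD/day.
Duration = 30 / 9.3 = 3.226 ≈ 3.2 days.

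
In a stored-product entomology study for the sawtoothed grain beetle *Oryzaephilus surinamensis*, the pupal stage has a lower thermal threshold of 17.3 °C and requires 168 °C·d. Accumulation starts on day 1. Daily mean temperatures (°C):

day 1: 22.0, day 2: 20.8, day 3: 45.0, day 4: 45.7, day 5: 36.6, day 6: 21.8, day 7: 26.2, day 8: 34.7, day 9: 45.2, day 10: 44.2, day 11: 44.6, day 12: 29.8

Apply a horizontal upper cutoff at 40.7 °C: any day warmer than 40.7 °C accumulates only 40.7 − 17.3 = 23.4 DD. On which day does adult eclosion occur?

day 11

Daily DD above 17.3 °C (capped at 23.4): 4.7, 3.5, 23.4, 23.4, 19.3, 4.5, 8.9, 17.4, 23.4, 23.4, 23.4, 12.5.
Cumulative: 4.7, 8.2, 31.6, 55.0, 74.3, 78.8, 87.7, 105.1, 128.5, 151.9, 175.3, 187.8.
The total first reaches 168 DD on day 11.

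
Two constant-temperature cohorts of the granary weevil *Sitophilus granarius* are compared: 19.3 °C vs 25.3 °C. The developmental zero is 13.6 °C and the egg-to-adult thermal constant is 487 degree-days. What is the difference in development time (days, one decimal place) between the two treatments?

43.8 days

At 19.3 °C: 487 / (19.3 − 13.6) = 487 / 5.7 = 85.439 d.
At 25.3 °C: 487 / (25.3 − 13.6) = 487 / 11.7 = 41.624 d.
Difference = |85.439 − 41.624| = 43.815 ≈ 43.8 days.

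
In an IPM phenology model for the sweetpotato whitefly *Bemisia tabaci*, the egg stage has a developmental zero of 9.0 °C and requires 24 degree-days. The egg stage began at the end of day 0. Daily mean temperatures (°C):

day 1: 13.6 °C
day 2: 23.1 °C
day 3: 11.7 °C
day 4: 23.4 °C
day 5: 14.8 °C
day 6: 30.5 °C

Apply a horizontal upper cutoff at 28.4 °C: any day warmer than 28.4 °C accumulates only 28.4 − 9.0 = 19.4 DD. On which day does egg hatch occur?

day 4

Daily DD above 9.0 °C (capped at 19.4): 4.6, 14.1, 2.7, 14.4, 5.8, 19.4.
Cumulative: 4.6, 18.7, 21.4, 35.8, 41.6, 61.0.
The total first reaches 24 DD on day 4.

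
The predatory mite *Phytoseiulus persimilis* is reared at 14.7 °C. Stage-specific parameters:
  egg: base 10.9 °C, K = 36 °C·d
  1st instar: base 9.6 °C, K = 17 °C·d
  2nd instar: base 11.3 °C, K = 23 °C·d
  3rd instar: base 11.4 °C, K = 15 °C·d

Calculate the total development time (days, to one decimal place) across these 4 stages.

egg: 36 / (14.7 − 10.9) = 36 / 3.8 = 9.474 d.
1st instar: 17 / (14.7 − 9.6) = 17 / 5.1 = 3.333 d.
2nd instar: 23 / (14.7 − 11.3) = 23 / 3.4 = 6.765 d.
3rd instar: 15 / (14.7 − 11.4) = 15 / 3.3 = 4.545 d.
Sum = 24.117 ≈ 24.1 days.

24.1 days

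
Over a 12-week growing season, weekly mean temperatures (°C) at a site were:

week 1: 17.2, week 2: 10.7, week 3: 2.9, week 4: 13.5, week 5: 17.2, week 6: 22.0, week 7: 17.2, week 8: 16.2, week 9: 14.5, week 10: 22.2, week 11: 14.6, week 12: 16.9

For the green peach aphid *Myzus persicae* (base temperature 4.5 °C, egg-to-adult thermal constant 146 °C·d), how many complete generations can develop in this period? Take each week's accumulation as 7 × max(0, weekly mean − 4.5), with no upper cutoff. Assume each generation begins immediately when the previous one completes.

6 generations

Weekly DD (7 × max(0, T̄ − 4.5)): 88.9, 43.4, 0.0, 63.0, 88.9, 122.5, 88.9, 81.9, 70.0, 123.9, 70.7, 86.8.
Season total = 928.9 DD.
Complete generations = ⌊928.9 / 146⌋ = 6.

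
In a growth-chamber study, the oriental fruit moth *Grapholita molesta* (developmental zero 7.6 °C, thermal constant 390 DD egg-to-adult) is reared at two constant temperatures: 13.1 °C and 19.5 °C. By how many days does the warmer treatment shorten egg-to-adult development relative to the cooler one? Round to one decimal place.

38.1 days

At 13.1 °C: 390 / (13.1 − 7.6) = 390 / 5.5 = 70.909 d.
At 19.5 °C: 390 / (19.5 − 7.6) = 390 / 11.9 = 32.773 d.
Difference = |70.909 − 32.773| = 38.136 ≈ 38.1 days.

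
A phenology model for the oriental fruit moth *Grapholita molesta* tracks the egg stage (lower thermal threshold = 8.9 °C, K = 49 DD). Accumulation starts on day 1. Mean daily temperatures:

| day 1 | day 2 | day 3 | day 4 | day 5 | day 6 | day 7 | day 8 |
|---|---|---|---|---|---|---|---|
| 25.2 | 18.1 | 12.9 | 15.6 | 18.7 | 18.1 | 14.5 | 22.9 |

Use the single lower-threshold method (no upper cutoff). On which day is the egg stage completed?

day 6

Daily DD above 8.9 °C: 16.3, 9.2, 4.0, 6.7, 9.8, 9.2, 5.6, 14.0.
Cumulative: 16.3, 25.5, 29.5, 36.2, 46.0, 55.2, 60.8, 74.8.
The total first reaches 49 DD on day 6.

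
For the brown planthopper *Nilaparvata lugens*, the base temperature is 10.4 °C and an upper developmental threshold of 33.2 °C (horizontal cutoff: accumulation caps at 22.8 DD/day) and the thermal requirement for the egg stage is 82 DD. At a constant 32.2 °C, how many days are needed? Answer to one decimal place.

Daily accumulation = 32.2 − 10.4 = 21.8 DD/day.
Duration = 82 / 21.8 = 3.761 ≈ 3.8 days.

3.8 days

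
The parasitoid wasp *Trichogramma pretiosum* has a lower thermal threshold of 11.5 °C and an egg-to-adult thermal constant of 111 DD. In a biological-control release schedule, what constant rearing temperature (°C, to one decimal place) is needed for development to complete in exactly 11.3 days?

21.3 °C

Required daily accumulation = 111 / 11.3 = 9.823 DD/day.
T = T_base + 9.823 = 11.5 + 9.823 = 21.323 ≈ 21.3 °C.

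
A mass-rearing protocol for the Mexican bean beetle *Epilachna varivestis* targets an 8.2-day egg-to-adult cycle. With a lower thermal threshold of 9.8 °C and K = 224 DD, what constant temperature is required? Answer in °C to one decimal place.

Required daily accumulation = 224 / 8.2 = 27.317 DD/day.
T = T_base + 27.317 = 9.8 + 27.317 = 37.117 ≈ 37.1 °C.

37.1 °C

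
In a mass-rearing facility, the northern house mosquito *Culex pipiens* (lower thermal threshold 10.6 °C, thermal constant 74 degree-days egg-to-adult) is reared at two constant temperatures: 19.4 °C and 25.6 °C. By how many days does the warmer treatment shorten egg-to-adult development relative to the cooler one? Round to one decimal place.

3.5 days

At 19.4 °C: 74 / (19.4 − 10.6) = 74 / 8.8 = 8.409 d.
At 25.6 °C: 74 / (25.6 − 10.6) = 74 / 15.0 = 4.933 d.
Difference = |8.409 − 4.933| = 3.476 ≈ 3.5 days.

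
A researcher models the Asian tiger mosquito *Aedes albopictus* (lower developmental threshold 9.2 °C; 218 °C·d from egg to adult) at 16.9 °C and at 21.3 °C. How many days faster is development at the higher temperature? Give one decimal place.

At 16.9 °C: 218 / (16.9 − 9.2) = 218 / 7.7 = 28.312 d.
At 21.3 °C: 218 / (21.3 − 9.2) = 218 / 12.1 = 18.017 d.
Difference = |28.312 − 18.017| = 10.295 ≈ 10.3 days.

10.3 days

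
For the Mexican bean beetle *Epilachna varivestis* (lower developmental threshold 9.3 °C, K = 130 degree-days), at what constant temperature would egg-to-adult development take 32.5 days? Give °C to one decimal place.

Required daily accumulation = 130 / 32.5 = 4.000 DD/day.
T = T_base + 4.000 = 9.3 + 4.000 = 13.300 ≈ 13.3 °C.

13.3 °C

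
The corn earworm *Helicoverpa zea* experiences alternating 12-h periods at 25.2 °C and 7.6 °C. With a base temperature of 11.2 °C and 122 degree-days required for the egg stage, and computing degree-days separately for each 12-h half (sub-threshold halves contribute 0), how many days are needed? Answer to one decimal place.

17.4 days

Day half: max(0, 25.2 − 11.2) × 0.5 = 14.0 × 0.5 = 7.00 DD.
Night half: max(0, 7.6 − 11.2) × 0.5 = 0.0 × 0.5 = 0.00 DD.
Per 24 h: 7.00 DD/day.
Duration = 122 / 7.00 = 17.429 ≈ 17.4 days.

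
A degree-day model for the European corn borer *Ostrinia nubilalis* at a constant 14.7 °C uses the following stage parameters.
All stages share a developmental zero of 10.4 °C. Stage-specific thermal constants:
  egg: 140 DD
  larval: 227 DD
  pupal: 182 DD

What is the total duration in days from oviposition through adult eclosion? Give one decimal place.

127.7 days

Daily accumulation at 14.7 °C = 14.7 − 10.4 = 4.3 DD/day.
Total K = 140 + 227 + 182 = 549 DD.
Total duration = 549 / 4.3 = 127.674 ≈ 127.7 days.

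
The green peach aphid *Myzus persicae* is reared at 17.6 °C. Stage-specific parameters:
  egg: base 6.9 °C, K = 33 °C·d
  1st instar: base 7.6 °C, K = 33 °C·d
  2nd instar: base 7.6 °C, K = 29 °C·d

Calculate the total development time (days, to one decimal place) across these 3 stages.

egg: 33 / (17.6 − 6.9) = 33 / 10.7 = 3.084 d.
1st instar: 33 / (17.6 − 7.6) = 33 / 10.0 = 3.300 d.
2nd instar: 29 / (17.6 − 7.6) = 29 / 10.0 = 2.900 d.
Sum = 9.284 ≈ 9.3 days.

9.3 days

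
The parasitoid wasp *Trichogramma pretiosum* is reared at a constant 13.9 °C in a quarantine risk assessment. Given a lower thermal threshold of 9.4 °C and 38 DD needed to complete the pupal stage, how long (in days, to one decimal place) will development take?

Daily accumulation = 13.9 − 9.4 = 4.5 DD/day.
Duration = 38 / 4.5 = 8.444 ≈ 8.4 days.

8.4 days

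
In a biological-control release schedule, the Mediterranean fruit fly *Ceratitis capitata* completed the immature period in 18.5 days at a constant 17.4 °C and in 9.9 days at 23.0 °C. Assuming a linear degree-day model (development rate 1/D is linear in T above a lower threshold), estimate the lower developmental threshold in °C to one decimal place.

Equal thermal constants: D₁(T₁ − T_b) = D₂(T₂ − T_b).
18.5·(17.4 − T_b) = 9.9·(23.0 − T_b)
T_b = (18.5·17.4 − 9.9·23.0) / (18.5 − 9.9) = 94.20 / 8.6 = 10.953 °C ≈ 11.0 °C.

11.0 °C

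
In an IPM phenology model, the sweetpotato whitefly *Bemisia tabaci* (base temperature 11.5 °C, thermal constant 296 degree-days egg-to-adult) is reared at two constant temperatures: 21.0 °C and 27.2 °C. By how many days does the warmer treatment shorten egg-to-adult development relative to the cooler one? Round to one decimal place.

12.3 days

At 21.0 °C: 296 / (21.0 − 11.5) = 296 / 9.5 = 31.158 d.
At 27.2 °C: 296 / (27.2 − 11.5) = 296 / 15.7 = 18.854 d.
Difference = |31.158 − 18.854| = 12.304 ≈ 12.3 days.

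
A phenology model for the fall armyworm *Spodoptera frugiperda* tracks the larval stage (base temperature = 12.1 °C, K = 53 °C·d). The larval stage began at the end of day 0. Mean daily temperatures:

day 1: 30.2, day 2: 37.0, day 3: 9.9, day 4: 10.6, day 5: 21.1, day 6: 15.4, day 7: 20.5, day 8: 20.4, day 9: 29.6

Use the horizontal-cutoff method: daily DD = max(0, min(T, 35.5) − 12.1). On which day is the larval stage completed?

day 6

Daily DD above 12.1 °C (capped at 23.4): 18.1, 23.4, 0.0, 0.0, 9.0, 3.3, 8.4, 8.3, 17.5.
Cumulative: 18.1, 41.5, 41.5, 41.5, 50.5, 53.8, 62.2, 70.5, 88.0.
The total first reaches 53 DD on day 6.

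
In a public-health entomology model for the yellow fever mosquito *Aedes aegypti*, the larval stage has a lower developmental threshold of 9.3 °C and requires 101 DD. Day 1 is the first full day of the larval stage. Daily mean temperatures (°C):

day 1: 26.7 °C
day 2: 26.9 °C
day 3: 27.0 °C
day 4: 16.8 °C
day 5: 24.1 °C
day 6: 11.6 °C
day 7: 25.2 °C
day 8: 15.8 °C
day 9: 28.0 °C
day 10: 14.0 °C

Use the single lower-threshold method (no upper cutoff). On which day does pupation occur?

day 9

Daily DD above 9.3 °C: 17.4, 17.6, 17.7, 7.5, 14.8, 2.3, 15.9, 6.5, 18.7, 4.7.
Cumulative: 17.4, 35.0, 52.7, 60.2, 75.0, 77.3, 93.2, 99.7, 118.4, 123.1.
The total first reaches 101 DD on day 9.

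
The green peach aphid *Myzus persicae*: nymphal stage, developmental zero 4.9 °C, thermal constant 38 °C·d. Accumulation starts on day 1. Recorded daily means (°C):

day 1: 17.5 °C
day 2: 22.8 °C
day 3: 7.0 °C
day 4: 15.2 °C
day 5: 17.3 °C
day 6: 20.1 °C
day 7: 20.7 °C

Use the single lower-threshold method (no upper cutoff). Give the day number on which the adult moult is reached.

Daily DD above 4.9 °C: 12.6, 17.9, 2.1, 10.3, 12.4, 15.2, 15.8.
Cumulative: 12.6, 30.5, 32.6, 42.9, 55.3, 70.5, 86.3.
The total first reaches 38 DD on day 4.

day 4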